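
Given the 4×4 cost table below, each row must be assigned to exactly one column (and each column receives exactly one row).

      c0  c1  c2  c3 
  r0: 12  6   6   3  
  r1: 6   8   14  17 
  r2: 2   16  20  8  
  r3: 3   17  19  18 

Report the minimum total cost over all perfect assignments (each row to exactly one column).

Minimum assignment cost: 25

optimal assignment: row0→col2 (cost 6), row1→col1 (cost 8), row2→col3 (cost 8), row3→col0 (cost 3)
total = 6 + 8 + 8 + 3 = 25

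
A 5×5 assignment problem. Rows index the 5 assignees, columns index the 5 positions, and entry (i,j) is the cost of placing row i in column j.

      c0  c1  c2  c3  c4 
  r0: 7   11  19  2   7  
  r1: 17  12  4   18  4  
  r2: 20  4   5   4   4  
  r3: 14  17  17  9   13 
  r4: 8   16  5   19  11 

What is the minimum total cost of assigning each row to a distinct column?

Minimum assignment cost: 29

one of 2 optimal assignments: row0→col0 (cost 7), row1→col4 (cost 4), row2→col1 (cost 4), row3→col3 (cost 9), row4→col2 (cost 5)
total = 7 + 4 + 4 + 9 + 5 = 29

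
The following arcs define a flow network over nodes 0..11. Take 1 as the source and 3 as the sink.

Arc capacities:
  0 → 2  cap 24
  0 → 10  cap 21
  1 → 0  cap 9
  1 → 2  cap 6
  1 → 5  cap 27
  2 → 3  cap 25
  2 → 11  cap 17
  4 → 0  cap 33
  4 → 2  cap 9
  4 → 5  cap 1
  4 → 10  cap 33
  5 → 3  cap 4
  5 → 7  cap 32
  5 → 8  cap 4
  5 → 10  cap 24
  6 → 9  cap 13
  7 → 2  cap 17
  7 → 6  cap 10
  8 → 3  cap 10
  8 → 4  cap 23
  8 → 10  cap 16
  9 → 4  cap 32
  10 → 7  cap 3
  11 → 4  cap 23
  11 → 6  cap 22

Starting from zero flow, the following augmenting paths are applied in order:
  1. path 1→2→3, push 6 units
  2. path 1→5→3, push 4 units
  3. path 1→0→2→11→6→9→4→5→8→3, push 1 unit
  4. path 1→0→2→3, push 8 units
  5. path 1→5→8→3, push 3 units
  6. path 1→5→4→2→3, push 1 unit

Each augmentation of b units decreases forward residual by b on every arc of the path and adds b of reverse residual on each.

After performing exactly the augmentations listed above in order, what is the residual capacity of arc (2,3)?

Residual capacity of (2,3): 10

after path 1 (1→2→3, push 6): res(2,3)=19
after path 2 (1→5→3, push 4): res(2,3)=19
after path 3 (1→0→2→11→6→9→4→5→8→3, push 1): res(2,3)=19
after path 4 (1→0→2→3, push 8): res(2,3)=11
after path 5 (1→5→8→3, push 3): res(2,3)=11
after path 6 (1→5→4→2→3, push 1): res(2,3)=10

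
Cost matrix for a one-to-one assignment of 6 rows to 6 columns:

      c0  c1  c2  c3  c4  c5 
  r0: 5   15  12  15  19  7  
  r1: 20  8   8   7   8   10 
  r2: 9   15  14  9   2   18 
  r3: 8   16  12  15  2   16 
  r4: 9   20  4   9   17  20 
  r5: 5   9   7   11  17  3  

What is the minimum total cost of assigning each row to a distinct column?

optimal assignment: row0→col0 (cost 5), row1→col1 (cost 8), row2→col3 (cost 9), row3→col4 (cost 2), row4→col2 (cost 4), row5→col5 (cost 3)
total = 5 + 8 + 9 + 2 + 4 + 3 = 31

Minimum assignment cost: 31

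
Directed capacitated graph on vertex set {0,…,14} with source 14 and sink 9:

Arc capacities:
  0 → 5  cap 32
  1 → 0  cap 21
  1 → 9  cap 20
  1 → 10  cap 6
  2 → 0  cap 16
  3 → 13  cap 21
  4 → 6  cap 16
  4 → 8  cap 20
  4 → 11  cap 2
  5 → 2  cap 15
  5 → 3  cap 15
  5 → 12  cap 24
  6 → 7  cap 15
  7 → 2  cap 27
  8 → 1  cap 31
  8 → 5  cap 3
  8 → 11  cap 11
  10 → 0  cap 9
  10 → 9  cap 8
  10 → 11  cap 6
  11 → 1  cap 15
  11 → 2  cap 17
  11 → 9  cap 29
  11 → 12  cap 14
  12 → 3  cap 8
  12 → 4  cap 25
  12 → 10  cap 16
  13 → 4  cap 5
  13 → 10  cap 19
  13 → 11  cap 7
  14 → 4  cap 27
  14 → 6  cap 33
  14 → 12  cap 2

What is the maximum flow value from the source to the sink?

Maximum flow value: 39

augment #1: 14→4→11→9 bottleneck 2, total now 2
augment #2: 14→12→10→9 bottleneck 2, total now 4
augment #3: 14→4→8→1→9 bottleneck 20, total now 24
augment #4: 14→6→7→2→0→5→12→10→9 bottleneck 6, total now 30
augment #5: 14→6→7→2→0→5→3→13→11→9 bottleneck 7, total now 37
augment #6: 14→6→7→2→0→5→12→10→11→9 bottleneck 2, total now 39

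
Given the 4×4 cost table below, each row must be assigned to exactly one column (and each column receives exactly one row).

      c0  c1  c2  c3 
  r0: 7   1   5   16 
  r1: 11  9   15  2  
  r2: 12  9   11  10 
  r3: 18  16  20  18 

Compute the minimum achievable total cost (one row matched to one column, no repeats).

optimal assignment: row0→col1 (cost 1), row1→col3 (cost 2), row2→col2 (cost 11), row3→col0 (cost 18)
total = 1 + 2 + 11 + 18 = 32

Minimum assignment cost: 32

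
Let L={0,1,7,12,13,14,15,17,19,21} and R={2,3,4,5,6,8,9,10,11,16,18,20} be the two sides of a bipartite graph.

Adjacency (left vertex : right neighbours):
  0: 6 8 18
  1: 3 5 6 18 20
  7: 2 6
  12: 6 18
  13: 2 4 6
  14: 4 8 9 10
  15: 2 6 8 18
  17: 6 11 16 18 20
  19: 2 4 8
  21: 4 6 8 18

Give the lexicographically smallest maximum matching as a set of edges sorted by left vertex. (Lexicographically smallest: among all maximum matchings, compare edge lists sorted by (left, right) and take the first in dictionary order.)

|M| = 8 (so the lex-smallest maximum matching has 8 edges)
process left vertices in ascending order; for each, take the smallest-labelled available neighbour that still permits 8 edges overall, or leave it unmatched if none does
lex-smallest matching: {0-6, 1-3, 7-2, 12-18, 13-4, 14-9, 15-8, 17-11}

Lex-smallest maximum matching: {(0,6), (1,3), (7,2), (12,18), (13,4), (14,9), (15,8), (17,11)}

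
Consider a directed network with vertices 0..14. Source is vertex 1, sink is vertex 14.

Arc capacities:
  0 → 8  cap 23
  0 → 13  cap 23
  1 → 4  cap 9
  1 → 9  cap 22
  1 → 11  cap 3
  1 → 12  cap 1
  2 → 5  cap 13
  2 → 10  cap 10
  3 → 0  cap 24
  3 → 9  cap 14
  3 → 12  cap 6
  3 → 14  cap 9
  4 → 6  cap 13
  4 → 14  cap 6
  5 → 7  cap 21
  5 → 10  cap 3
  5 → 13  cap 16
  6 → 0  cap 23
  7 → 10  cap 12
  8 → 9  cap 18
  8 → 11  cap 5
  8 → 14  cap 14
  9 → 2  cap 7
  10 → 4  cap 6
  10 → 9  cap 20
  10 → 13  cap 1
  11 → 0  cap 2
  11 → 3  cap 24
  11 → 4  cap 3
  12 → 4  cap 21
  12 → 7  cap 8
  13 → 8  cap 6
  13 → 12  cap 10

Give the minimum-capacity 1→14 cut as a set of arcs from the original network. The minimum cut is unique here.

Min-cut arcs: {(1,4), (1,11), (1,12), (9,2)} (total capacity 20)

augment #1: 1→4→14 push 6
augment #2: 1→11→3→14 push 3
augment #3: 1→4→6→0→8→14 push 3
augment #4: 1→9→2→5→13→8→14 push 6
augment #5: 1→12→4→6→0→8→14 push 1
augment #6: 1→9→2→10→4→6→0→8→14 push 1
max flow = 20; residual-reachable set from 1 gives S-side
cut edges (S→T): {(1,4), (1,11), (1,12), (9,2)} total cap 20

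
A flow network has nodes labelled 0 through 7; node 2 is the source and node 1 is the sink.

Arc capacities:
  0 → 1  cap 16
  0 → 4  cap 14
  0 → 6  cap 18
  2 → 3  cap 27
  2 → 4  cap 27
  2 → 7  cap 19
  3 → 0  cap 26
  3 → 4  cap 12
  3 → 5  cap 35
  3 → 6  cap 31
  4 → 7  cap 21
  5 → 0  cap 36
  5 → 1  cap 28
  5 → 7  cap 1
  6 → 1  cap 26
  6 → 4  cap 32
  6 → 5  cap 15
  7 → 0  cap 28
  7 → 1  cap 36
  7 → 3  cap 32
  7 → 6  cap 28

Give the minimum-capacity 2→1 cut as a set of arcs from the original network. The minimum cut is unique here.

augment #1: 2→7→1 push 19
augment #2: 2→3→0→1 push 16
augment #3: 2→3→5→1 push 11
augment #4: 2→4→7→1 push 17
augment #5: 2→4→7→6→1 push 4
max flow = 67; residual-reachable set from 2 gives S-side
cut edges (S→T): {(2,3), (2,7), (4,7)} total cap 67

Min-cut arcs: {(2,3), (2,7), (4,7)} (total capacity 67)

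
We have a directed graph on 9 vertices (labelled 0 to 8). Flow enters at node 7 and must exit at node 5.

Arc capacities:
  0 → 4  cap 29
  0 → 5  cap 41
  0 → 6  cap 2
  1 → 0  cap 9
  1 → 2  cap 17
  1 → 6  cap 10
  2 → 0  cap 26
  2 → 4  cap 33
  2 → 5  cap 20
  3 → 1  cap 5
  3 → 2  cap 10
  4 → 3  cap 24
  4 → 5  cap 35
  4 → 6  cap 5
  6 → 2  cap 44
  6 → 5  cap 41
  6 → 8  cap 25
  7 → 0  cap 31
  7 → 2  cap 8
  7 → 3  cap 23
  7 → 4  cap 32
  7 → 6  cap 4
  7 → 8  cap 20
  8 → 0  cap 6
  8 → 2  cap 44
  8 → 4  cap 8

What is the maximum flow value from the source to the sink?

augment #1: 7→0→5 bottleneck 31, total now 31
augment #2: 7→2→5 bottleneck 8, total now 39
augment #3: 7→4→5 bottleneck 32, total now 71
augment #4: 7→6→5 bottleneck 4, total now 75
augment #5: 7→3→2→5 bottleneck 10, total now 85
augment #6: 7→8→0→5 bottleneck 6, total now 91
augment #7: 7→8→2→5 bottleneck 2, total now 93
augment #8: 7→8→4→5 bottleneck 3, total now 96
augment #9: 7→3→1→0→5 bottleneck 4, total now 100
augment #10: 7→3→1→6→5 bottleneck 1, total now 101
augment #11: 7→8→4→6→5 bottleneck 5, total now 106
augment #12: 7→8→2→0→6→5 bottleneck 2, total now 108
augment #13: 7→8→2→0→1→6→5 bottleneck 2, total now 110

Maximum flow value: 110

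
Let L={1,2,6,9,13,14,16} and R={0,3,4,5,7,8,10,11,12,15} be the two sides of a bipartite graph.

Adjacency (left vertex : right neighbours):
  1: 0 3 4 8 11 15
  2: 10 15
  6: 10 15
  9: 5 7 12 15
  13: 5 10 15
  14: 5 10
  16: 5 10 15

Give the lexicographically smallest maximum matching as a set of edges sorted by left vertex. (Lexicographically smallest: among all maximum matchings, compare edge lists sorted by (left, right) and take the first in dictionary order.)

|M| = 5 (so the lex-smallest maximum matching has 5 edges)
process left vertices in ascending order; for each, take the smallest-labelled available neighbour that still permits 5 edges overall, or leave it unmatched if none does
lex-smallest matching: {1-0, 2-10, 6-15, 9-7, 13-5}

Lex-smallest maximum matching: {(1,0), (2,10), (6,15), (9,7), (13,5)}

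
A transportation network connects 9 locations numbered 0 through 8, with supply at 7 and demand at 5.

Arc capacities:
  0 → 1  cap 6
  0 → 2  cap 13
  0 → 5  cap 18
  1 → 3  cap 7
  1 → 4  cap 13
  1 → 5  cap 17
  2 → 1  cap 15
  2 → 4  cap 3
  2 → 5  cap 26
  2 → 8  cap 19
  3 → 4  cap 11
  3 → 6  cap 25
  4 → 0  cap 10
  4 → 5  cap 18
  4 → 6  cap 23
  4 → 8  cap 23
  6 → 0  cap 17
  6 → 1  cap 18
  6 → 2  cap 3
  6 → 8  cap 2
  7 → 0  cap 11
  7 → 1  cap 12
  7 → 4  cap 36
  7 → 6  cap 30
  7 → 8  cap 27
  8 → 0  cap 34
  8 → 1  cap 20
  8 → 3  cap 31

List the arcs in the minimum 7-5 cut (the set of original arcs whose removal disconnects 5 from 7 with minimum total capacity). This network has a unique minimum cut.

Min-cut arcs: {(0,2), (0,5), (1,5), (4,5), (6,2)} (total capacity 69)

augment #1: 7→0→5 push 11
augment #2: 7→1→5 push 12
augment #3: 7→4→5 push 18
augment #4: 7→4→0→5 push 7
augment #5: 7→6→1→5 push 5
augment #6: 7→6→2→5 push 3
augment #7: 7→4→0→2→5 push 3
augment #8: 7→6→0→2→5 push 10
max flow = 69; residual-reachable set from 7 gives S-side
cut edges (S→T): {(0,2), (0,5), (1,5), (4,5), (6,2)} total cap 69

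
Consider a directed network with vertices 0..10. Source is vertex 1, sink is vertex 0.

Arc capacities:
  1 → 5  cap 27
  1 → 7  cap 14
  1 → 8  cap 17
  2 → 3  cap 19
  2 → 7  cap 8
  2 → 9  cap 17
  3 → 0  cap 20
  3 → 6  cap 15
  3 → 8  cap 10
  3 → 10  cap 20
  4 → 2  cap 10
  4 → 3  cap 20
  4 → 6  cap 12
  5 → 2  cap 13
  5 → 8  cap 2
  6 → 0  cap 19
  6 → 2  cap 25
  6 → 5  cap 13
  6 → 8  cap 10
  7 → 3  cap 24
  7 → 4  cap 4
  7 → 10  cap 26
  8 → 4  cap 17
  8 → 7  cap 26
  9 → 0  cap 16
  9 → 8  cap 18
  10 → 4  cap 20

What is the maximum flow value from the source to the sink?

augment #1: 1→7→3→0 bottleneck 14, total now 14
augment #2: 1→5→2→3→0 bottleneck 6, total now 20
augment #3: 1→5→2→9→0 bottleneck 7, total now 27
augment #4: 1→8→4→6→0 bottleneck 12, total now 39
augment #5: 1→8→4→2→9→0 bottleneck 5, total now 44
augment #6: 1→5→8→7→3→6→0 bottleneck 2, total now 46

Maximum flow value: 46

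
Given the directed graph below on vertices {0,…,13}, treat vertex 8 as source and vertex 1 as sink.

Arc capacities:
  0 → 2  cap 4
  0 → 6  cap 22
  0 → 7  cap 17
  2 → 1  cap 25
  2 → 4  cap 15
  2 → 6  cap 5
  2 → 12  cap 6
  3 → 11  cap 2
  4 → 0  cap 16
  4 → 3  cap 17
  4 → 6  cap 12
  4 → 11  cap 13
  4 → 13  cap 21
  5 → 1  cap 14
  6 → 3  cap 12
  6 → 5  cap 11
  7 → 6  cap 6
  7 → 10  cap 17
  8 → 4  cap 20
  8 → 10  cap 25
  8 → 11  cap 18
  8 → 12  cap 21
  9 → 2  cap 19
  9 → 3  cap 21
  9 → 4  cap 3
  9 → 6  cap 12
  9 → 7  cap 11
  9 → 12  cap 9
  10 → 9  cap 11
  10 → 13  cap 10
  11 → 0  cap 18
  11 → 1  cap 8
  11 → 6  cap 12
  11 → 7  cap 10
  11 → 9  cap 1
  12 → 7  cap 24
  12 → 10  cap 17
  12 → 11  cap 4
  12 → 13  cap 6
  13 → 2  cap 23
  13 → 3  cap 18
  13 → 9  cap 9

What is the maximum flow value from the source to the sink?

Maximum flow value: 44

augment #1: 8→11→1 bottleneck 8, total now 8
augment #2: 8→4→0→2→1 bottleneck 4, total now 12
augment #3: 8→4→6→5→1 bottleneck 11, total now 23
augment #4: 8→4→13→2→1 bottleneck 5, total now 28
augment #5: 8→10→9→2→1 bottleneck 11, total now 39
augment #6: 8→10→13→2→1 bottleneck 5, total now 44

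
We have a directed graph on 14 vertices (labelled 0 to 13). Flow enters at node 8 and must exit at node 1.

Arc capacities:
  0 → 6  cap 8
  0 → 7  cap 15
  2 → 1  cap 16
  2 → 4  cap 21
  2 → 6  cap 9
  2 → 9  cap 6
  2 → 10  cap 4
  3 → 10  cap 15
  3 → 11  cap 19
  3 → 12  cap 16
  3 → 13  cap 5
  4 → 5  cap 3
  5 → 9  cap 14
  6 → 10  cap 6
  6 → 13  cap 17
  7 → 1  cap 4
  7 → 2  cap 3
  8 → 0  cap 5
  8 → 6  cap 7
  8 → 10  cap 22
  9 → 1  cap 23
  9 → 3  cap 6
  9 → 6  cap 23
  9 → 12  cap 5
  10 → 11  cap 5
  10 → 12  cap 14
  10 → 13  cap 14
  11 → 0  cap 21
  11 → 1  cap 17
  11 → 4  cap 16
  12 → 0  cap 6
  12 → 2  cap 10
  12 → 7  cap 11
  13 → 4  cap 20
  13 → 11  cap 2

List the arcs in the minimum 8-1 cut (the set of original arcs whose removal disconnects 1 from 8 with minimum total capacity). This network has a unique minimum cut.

Min-cut arcs: {(4,5), (7,1), (7,2), (10,11), (12,2), (13,11)} (total capacity 27)

augment #1: 8→0→7→1 push 4
augment #2: 8→10→11→1 push 5
augment #3: 8→0→7→2→1 push 1
augment #4: 8→6→13→11→1 push 2
augment #5: 8→10→12→2→1 push 10
augment #6: 8→10→12→7→2→1 push 2
augment #7: 8→6→13→4→5→9→1 push 3
max flow = 27; residual-reachable set from 8 gives S-side
cut edges (S→T): {(4,5), (7,1), (7,2), (10,11), (12,2), (13,11)} total cap 27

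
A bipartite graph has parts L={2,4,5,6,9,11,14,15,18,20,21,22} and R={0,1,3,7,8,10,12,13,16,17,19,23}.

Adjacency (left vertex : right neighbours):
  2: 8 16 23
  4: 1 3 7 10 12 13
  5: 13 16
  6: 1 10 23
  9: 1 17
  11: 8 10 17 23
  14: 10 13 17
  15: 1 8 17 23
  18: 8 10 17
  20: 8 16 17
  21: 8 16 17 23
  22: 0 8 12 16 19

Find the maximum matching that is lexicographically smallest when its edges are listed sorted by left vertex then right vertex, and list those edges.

Lex-smallest maximum matching: {(2,8), (4,3), (5,13), (6,1), (9,17), (11,10), (15,23), (20,16), (22,0)}

|M| = 9 (so the lex-smallest maximum matching has 9 edges)
process left vertices in ascending order; for each, take the smallest-labelled available neighbour that still permits 9 edges overall, or leave it unmatched if none does
lex-smallest matching: {2-8, 4-3, 5-13, 6-1, 9-17, 11-10, 15-23, 20-16, 22-0}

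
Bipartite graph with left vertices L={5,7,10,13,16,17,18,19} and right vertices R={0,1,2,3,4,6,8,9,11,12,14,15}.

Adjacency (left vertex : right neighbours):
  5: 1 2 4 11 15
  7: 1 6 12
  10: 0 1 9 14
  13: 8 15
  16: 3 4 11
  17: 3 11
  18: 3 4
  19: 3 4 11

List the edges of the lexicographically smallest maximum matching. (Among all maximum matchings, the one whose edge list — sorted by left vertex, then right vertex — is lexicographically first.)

|M| = 7 (so the lex-smallest maximum matching has 7 edges)
process left vertices in ascending order; for each, take the smallest-labelled available neighbour that still permits 7 edges overall, or leave it unmatched if none does
lex-smallest matching: {5-1, 7-6, 10-0, 13-8, 16-3, 17-11, 18-4}

Lex-smallest maximum matching: {(5,1), (7,6), (10,0), (13,8), (16,3), (17,11), (18,4)}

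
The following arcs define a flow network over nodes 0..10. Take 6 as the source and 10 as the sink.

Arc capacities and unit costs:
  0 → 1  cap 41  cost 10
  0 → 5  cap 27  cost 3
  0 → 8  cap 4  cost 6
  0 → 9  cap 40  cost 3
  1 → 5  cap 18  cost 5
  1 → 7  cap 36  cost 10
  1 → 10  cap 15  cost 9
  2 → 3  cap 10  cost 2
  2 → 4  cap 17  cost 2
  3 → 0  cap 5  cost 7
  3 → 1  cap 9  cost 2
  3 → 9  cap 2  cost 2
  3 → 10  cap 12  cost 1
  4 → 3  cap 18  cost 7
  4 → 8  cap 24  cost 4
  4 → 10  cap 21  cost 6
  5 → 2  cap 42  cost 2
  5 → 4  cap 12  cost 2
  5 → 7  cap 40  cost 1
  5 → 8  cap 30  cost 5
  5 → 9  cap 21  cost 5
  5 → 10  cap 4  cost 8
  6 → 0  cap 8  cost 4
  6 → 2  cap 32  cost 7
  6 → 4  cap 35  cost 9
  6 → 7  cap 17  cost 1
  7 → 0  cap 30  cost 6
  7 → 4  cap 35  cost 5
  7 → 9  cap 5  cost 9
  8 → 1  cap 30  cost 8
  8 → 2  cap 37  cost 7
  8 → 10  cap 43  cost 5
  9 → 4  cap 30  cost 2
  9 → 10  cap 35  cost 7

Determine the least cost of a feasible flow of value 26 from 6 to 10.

shortest-cost path #1: 6→2→3→10 push 10 @ unit cost 10 (adds 100)
shortest-cost path #2: 6→7→4→10 push 16 @ unit cost 12 (adds 192)
total cost = 292

Minimum cost for 26 units: 292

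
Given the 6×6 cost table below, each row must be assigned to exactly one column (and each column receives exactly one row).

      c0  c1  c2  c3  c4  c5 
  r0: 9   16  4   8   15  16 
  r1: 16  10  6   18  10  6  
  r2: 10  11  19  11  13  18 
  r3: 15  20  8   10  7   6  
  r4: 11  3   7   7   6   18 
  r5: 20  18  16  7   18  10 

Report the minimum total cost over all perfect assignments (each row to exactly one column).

Minimum assignment cost: 37

optimal assignment: row0→col2 (cost 4), row1→col5 (cost 6), row2→col0 (cost 10), row3→col4 (cost 7), row4→col1 (cost 3), row5→col3 (cost 7)
total = 4 + 6 + 10 + 7 + 3 + 7 = 37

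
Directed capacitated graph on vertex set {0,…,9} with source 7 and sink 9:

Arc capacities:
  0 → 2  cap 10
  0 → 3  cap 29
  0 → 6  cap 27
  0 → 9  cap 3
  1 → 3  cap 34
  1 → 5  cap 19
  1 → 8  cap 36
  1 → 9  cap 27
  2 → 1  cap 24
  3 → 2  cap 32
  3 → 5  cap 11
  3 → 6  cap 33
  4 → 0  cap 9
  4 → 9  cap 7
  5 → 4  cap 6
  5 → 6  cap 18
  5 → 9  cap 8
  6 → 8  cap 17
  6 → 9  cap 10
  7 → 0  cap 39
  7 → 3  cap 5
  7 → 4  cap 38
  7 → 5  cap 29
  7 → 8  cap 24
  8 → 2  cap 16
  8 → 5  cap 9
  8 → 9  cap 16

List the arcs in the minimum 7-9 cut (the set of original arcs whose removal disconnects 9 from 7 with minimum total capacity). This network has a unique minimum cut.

Min-cut arcs: {(0,9), (2,1), (4,9), (5,9), (6,9), (8,9)} (total capacity 68)

augment #1: 7→0→9 push 3
augment #2: 7→4→9 push 7
augment #3: 7→5→9 push 8
augment #4: 7→8→9 push 16
augment #5: 7→0→6→9 push 10
augment #6: 7→0→2→1→9 push 10
augment #7: 7→3→2→1→9 push 5
augment #8: 7→8→2→1→9 push 8
augment #9: 7→0→3→2→1→9 push 1
max flow = 68; residual-reachable set from 7 gives S-side
cut edges (S→T): {(0,9), (2,1), (4,9), (5,9), (6,9), (8,9)} total cap 68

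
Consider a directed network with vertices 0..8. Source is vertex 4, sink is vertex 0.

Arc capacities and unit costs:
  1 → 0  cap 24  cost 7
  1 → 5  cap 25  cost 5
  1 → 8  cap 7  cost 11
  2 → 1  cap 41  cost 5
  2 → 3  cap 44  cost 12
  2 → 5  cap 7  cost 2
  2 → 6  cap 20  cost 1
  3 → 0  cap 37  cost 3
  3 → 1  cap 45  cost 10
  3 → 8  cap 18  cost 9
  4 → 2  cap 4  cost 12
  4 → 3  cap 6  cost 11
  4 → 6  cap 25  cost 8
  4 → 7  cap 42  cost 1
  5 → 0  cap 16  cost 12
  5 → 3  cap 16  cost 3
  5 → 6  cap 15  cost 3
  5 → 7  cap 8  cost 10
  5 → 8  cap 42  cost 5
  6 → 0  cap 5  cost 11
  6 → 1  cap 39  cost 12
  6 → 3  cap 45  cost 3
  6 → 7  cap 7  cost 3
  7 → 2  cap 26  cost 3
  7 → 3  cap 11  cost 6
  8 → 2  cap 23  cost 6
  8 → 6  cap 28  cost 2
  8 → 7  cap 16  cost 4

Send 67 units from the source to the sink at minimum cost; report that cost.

Minimum cost for 67 units: 968

shortest-cost path #1: 4→7→3→0 push 11 @ unit cost 10 (adds 110)
shortest-cost path #2: 4→7→2→6→3→0 push 20 @ unit cost 11 (adds 220)
shortest-cost path #3: 4→7→2→5→3→0 push 6 @ unit cost 12 (adds 72)
shortest-cost path #4: 4→3→5→2→1→0 push 6 @ unit cost 18 (adds 108)
shortest-cost path #5: 4→6→0 push 5 @ unit cost 19 (adds 95)
shortest-cost path #6: 4→6→2→1→0 push 18 @ unit cost 19 (adds 342)
shortest-cost path #7: 4→6→2→5→0 push 1 @ unit cost 21 (adds 21)
total cost = 968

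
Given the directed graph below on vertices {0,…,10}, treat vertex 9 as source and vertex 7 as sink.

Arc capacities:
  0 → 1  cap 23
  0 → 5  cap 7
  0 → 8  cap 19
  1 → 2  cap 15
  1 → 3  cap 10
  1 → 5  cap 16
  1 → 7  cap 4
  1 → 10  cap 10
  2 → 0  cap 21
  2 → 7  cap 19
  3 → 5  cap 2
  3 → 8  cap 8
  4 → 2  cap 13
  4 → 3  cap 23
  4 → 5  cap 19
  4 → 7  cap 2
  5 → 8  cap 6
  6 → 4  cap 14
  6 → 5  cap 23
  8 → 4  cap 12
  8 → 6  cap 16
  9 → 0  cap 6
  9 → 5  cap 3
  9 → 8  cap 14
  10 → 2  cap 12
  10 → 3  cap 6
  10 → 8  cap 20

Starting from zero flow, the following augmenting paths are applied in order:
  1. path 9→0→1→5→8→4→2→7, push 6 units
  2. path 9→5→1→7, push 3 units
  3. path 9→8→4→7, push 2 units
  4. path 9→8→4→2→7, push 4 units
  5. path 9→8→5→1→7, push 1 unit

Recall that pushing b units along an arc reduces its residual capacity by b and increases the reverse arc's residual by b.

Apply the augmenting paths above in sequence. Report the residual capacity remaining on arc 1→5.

Residual capacity of (1,5): 14

after path 1 (9→0→1→5→8→4→2→7, push 6): res(1,5)=10
after path 2 (9→5→1→7, push 3): res(1,5)=13
after path 3 (9→8→4→7, push 2): res(1,5)=13
after path 4 (9→8→4→2→7, push 4): res(1,5)=13
after path 5 (9→8→5→1→7, push 1): res(1,5)=14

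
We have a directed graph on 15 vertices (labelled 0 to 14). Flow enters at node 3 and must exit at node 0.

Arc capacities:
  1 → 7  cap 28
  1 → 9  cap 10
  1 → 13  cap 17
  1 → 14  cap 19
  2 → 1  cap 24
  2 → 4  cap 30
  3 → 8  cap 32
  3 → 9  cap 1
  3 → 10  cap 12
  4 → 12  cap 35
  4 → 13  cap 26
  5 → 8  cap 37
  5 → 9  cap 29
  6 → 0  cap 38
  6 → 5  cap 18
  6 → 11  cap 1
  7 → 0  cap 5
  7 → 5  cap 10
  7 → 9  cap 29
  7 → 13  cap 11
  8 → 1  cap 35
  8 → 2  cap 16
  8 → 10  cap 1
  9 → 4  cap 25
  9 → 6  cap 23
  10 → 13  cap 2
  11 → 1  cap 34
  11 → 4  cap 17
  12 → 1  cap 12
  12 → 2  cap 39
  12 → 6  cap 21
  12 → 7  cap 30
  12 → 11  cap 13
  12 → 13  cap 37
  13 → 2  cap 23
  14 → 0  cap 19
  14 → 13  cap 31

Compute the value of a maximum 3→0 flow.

augment #1: 3→9→6→0 bottleneck 1, total now 1
augment #2: 3→8→1→7→0 bottleneck 5, total now 6
augment #3: 3→8→1→14→0 bottleneck 19, total now 25
augment #4: 3→8→1→9→6→0 bottleneck 8, total now 33
augment #5: 3→10→13→2→1→9→6→0 bottleneck 2, total now 35

Maximum flow value: 35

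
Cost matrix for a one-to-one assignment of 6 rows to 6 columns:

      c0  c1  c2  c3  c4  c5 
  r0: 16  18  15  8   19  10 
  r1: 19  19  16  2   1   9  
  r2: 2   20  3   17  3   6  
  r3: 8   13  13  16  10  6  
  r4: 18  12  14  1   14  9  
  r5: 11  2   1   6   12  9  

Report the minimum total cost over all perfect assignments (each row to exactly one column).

Minimum assignment cost: 25

optimal assignment: row0→col5 (cost 10), row1→col4 (cost 1), row2→col2 (cost 3), row3→col0 (cost 8), row4→col3 (cost 1), row5→col1 (cost 2)
total = 10 + 1 + 3 + 8 + 1 + 2 = 25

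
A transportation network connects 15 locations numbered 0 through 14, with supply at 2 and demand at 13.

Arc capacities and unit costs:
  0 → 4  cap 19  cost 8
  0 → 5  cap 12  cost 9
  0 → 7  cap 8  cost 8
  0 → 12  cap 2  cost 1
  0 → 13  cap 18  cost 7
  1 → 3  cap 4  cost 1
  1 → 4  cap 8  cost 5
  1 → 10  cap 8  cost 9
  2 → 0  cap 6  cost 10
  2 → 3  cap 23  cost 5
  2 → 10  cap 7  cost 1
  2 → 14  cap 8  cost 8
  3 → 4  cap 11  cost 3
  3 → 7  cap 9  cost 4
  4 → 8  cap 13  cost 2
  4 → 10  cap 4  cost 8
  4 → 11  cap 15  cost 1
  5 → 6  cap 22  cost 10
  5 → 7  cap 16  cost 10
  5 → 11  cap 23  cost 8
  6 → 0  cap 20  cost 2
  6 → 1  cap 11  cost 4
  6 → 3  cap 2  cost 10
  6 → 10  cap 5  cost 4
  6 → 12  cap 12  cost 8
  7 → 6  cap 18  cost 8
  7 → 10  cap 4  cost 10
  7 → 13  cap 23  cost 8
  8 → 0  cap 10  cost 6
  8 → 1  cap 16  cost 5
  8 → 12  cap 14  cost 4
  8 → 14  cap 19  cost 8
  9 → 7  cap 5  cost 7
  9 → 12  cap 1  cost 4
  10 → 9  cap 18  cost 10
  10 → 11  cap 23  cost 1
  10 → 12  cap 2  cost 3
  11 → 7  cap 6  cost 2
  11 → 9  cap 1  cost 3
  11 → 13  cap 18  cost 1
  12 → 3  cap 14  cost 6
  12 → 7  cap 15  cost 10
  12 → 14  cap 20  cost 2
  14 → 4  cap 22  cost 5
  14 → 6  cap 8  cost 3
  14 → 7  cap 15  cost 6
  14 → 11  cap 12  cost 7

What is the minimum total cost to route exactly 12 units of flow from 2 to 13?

shortest-cost path #1: 2→10→11→13 push 7 @ unit cost 3 (adds 21)
shortest-cost path #2: 2→3→4→11→13 push 5 @ unit cost 10 (adds 50)
total cost = 71

Minimum cost for 12 units: 71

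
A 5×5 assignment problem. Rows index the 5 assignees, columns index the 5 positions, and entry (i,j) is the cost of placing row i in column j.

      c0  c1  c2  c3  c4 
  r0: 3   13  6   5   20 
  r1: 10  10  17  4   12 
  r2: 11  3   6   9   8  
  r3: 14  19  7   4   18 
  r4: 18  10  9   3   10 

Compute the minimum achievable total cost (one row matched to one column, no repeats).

optimal assignment: row0→col0 (cost 3), row1→col3 (cost 4), row2→col1 (cost 3), row3→col2 (cost 7), row4→col4 (cost 10)
total = 3 + 4 + 3 + 7 + 10 = 27

Minimum assignment cost: 27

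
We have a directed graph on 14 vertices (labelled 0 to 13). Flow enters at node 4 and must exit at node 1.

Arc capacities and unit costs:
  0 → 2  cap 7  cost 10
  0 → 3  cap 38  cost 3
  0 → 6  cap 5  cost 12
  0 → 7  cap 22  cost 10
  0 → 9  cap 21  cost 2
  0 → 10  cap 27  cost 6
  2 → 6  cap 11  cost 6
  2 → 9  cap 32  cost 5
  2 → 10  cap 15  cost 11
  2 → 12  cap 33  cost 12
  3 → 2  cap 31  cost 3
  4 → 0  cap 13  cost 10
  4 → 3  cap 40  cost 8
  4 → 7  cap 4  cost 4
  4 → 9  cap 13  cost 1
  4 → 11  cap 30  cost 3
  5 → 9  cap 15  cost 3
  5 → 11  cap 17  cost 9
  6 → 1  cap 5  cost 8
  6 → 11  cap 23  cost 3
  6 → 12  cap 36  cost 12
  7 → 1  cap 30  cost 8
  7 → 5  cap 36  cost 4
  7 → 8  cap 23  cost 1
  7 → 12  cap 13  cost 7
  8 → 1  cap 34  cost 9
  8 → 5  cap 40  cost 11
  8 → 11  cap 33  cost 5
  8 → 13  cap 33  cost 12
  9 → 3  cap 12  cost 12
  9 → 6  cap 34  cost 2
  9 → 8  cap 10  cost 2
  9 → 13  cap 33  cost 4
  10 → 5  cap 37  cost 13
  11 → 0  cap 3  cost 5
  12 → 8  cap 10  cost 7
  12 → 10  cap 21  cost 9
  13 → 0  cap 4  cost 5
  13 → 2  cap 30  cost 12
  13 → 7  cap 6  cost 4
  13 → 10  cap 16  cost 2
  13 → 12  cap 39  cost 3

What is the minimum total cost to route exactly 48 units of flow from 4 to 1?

shortest-cost path #1: 4→9→6→1 push 5 @ unit cost 11 (adds 55)
shortest-cost path #2: 4→7→1 push 4 @ unit cost 12 (adds 48)
shortest-cost path #3: 4→9→8→1 push 8 @ unit cost 12 (adds 96)
shortest-cost path #4: 4→11→0→9→8→1 push 2 @ unit cost 21 (adds 42)
shortest-cost path #5: 4→11→0→7→1 push 1 @ unit cost 26 (adds 26)
shortest-cost path #6: 4→0→7→1 push 13 @ unit cost 28 (adds 364)
shortest-cost path #7: 4→3→2→6→9→13→7→1 push 5 @ unit cost 31 (adds 155)
shortest-cost path #8: 4→3→2→9→13→7→1 push 1 @ unit cost 32 (adds 32)
shortest-cost path #9: 4→3→2→9→0→7→1 push 2 @ unit cost 32 (adds 64)
shortest-cost path #10: 4→3→2→12→8→1 push 7 @ unit cost 39 (adds 273)
total cost = 1155

Minimum cost for 48 units: 1155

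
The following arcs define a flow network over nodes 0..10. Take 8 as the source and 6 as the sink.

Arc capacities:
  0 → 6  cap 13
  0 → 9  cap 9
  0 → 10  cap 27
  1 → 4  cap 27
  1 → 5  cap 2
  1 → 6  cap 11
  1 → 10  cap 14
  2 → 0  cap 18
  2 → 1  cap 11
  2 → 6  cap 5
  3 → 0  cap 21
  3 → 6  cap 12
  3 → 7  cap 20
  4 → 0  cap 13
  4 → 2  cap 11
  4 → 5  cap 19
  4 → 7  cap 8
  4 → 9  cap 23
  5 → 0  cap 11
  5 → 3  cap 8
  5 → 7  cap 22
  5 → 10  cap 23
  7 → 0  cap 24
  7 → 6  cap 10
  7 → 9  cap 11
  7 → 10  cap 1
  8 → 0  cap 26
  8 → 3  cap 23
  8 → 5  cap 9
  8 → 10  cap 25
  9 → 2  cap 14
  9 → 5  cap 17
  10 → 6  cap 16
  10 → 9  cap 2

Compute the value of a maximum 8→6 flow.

Maximum flow value: 65

augment #1: 8→0→6 bottleneck 13, total now 13
augment #2: 8→3→6 bottleneck 12, total now 25
augment #3: 8→10→6 bottleneck 16, total now 41
augment #4: 8→3→7→6 bottleneck 10, total now 51
augment #5: 8→0→9→2→6 bottleneck 5, total now 56
augment #6: 8→0→9→2→1→6 bottleneck 4, total now 60
augment #7: 8→10→9→2→1→6 bottleneck 2, total now 62
augment #8: 8→3→7→9→2→1→6 bottleneck 1, total now 63
augment #9: 8→5→7→9→2→1→6 bottleneck 2, total now 65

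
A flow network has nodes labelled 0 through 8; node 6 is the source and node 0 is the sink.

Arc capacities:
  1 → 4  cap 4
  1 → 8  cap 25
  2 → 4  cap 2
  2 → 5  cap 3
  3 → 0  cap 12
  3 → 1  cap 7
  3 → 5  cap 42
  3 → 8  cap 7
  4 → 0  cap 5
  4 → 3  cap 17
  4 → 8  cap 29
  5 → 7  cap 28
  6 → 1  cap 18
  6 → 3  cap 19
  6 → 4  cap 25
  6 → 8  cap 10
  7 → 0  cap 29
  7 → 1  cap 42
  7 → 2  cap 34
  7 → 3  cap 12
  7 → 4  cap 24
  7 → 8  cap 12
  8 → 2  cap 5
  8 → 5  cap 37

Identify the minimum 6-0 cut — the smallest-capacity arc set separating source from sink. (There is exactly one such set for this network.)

augment #1: 6→3→0 push 12
augment #2: 6→4→0 push 5
augment #3: 6→3→5→7→0 push 7
augment #4: 6→8→5→7→0 push 10
augment #5: 6→1→8→5→7→0 push 11
max flow = 45; residual-reachable set from 6 gives S-side
cut edges (S→T): {(3,0), (4,0), (5,7)} total cap 45

Min-cut arcs: {(3,0), (4,0), (5,7)} (total capacity 45)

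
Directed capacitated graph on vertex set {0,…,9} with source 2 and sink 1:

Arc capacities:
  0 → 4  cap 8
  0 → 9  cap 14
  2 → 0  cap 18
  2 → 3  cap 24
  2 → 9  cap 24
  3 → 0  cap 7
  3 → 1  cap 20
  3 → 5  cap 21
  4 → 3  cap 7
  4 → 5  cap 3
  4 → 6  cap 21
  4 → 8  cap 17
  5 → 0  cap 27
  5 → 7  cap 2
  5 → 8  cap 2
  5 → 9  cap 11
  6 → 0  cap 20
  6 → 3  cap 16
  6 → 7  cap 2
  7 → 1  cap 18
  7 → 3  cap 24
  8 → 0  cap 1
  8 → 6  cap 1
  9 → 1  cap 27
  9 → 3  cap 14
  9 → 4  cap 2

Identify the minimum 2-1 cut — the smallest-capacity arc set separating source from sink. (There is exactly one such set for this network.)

Min-cut arcs: {(3,1), (5,7), (6,7), (9,1)} (total capacity 51)

augment #1: 2→3→1 push 20
augment #2: 2→9→1 push 24
augment #3: 2→0→9→1 push 3
augment #4: 2→3→5→7→1 push 2
augment #5: 2→0→4→6→7→1 push 2
max flow = 51; residual-reachable set from 2 gives S-side
cut edges (S→T): {(3,1), (5,7), (6,7), (9,1)} total cap 51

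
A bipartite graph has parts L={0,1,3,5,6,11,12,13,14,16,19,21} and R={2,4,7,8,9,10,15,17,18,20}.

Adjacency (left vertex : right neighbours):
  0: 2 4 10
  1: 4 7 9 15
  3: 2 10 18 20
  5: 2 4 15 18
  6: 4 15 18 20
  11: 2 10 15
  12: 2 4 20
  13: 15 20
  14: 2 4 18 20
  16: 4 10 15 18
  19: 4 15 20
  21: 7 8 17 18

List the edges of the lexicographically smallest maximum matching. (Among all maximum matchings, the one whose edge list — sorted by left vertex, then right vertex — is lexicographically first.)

Lex-smallest maximum matching: {(0,2), (1,7), (3,10), (5,4), (6,15), (12,20), (14,18), (21,8)}

|M| = 8 (so the lex-smallest maximum matching has 8 edges)
process left vertices in ascending order; for each, take the smallest-labelled available neighbour that still permits 8 edges overall, or leave it unmatched if none does
lex-smallest matching: {0-2, 1-7, 3-10, 5-4, 6-15, 12-20, 14-18, 21-8}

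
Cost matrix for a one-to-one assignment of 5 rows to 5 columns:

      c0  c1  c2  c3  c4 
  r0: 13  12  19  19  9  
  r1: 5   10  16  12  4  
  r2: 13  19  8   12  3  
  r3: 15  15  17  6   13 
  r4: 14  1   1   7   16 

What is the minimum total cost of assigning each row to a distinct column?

optimal assignment: row0→col1 (cost 12), row1→col0 (cost 5), row2→col4 (cost 3), row3→col3 (cost 6), row4→col2 (cost 1)
total = 12 + 5 + 3 + 6 + 1 = 27

Minimum assignment cost: 27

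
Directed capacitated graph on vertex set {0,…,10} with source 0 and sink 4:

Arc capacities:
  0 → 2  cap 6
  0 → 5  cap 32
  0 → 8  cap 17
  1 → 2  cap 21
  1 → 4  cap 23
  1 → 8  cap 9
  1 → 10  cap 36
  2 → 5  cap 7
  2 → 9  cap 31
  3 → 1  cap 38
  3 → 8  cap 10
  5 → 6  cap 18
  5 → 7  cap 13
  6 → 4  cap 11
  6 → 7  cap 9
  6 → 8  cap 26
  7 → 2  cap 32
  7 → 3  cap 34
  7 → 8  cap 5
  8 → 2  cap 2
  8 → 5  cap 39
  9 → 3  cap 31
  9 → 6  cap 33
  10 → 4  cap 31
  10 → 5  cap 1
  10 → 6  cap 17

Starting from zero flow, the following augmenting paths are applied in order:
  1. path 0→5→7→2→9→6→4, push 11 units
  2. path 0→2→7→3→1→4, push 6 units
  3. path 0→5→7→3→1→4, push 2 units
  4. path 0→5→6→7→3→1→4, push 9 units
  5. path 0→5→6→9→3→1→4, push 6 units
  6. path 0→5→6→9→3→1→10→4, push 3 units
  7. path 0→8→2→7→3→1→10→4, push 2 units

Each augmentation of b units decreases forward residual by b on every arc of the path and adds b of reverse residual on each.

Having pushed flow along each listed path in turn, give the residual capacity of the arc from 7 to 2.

after path 1 (0→5→7→2→9→6→4, push 11): res(7,2)=21
after path 2 (0→2→7→3→1→4, push 6): res(7,2)=27
after path 3 (0→5→7→3→1→4, push 2): res(7,2)=27
after path 4 (0→5→6→7→3→1→4, push 9): res(7,2)=27
after path 5 (0→5→6→9→3→1→4, push 6): res(7,2)=27
after path 6 (0→5→6→9→3→1→10→4, push 3): res(7,2)=27
after path 7 (0→8→2→7→3→1→10→4, push 2): res(7,2)=29

Residual capacity of (7,2): 29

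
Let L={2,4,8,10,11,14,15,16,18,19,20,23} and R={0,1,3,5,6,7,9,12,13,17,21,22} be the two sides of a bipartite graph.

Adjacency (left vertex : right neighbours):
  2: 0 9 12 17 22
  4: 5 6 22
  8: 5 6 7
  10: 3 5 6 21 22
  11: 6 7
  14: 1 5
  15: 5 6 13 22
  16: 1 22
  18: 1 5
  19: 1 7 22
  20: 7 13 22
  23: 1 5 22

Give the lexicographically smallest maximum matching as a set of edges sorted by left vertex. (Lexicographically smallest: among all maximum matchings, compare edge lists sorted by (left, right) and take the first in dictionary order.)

Lex-smallest maximum matching: {(2,0), (4,5), (8,6), (10,3), (11,7), (14,1), (15,13), (16,22)}

|M| = 8 (so the lex-smallest maximum matching has 8 edges)
process left vertices in ascending order; for each, take the smallest-labelled available neighbour that still permits 8 edges overall, or leave it unmatched if none does
lex-smallest matching: {2-0, 4-5, 8-6, 10-3, 11-7, 14-1, 15-13, 16-22}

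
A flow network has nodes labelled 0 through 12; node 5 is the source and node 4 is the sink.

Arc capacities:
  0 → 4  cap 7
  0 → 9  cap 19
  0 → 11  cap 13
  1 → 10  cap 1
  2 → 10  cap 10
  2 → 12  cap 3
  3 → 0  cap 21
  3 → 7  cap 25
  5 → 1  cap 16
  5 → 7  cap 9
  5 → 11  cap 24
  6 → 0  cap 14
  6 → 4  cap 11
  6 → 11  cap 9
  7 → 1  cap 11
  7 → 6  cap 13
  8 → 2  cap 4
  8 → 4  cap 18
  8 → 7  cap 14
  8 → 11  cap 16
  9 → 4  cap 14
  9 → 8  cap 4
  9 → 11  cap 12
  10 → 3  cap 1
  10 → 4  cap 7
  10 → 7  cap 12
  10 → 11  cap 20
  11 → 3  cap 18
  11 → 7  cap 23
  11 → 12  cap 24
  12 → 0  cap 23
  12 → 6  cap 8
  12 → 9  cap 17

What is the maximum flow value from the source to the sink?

augment #1: 5→1→10→4 bottleneck 1, total now 1
augment #2: 5→7→6→4 bottleneck 9, total now 10
augment #3: 5→11→3→0→4 bottleneck 7, total now 17
augment #4: 5→11→7→6→4 bottleneck 2, total now 19
augment #5: 5→11→12→9→4 bottleneck 14, total now 33
augment #6: 5→11→12→9→8→4 bottleneck 1, total now 34

Maximum flow value: 34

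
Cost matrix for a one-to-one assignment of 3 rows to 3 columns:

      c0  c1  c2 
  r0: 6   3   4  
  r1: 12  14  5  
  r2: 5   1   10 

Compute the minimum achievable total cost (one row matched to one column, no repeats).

optimal assignment: row0→col0 (cost 6), row1→col2 (cost 5), row2→col1 (cost 1)
total = 6 + 5 + 1 = 12

Minimum assignment cost: 12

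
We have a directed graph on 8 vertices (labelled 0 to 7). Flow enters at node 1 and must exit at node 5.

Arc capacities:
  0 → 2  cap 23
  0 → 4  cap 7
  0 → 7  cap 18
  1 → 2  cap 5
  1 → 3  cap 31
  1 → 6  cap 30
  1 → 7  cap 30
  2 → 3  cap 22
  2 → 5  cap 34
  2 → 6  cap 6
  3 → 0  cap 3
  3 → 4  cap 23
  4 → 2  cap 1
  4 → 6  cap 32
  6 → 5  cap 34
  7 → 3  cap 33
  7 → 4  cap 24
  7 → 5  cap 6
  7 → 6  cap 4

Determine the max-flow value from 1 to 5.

Maximum flow value: 49

augment #1: 1→2→5 bottleneck 5, total now 5
augment #2: 1→6→5 bottleneck 30, total now 35
augment #3: 1→7→5 bottleneck 6, total now 41
augment #4: 1→7→6→5 bottleneck 4, total now 45
augment #5: 1→3→0→2→5 bottleneck 3, total now 48
augment #6: 1→3→4→2→5 bottleneck 1, total now 49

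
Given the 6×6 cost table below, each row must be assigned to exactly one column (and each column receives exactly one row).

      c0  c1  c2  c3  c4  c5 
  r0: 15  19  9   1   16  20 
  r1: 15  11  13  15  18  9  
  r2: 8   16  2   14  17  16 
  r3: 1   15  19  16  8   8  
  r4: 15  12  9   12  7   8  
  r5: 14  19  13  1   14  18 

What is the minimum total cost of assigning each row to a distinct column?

optimal assignment: row0→col3 (cost 1), row1→col1 (cost 11), row2→col2 (cost 2), row3→col0 (cost 1), row4→col5 (cost 8), row5→col4 (cost 14)
total = 1 + 11 + 2 + 1 + 8 + 14 = 37

Minimum assignment cost: 37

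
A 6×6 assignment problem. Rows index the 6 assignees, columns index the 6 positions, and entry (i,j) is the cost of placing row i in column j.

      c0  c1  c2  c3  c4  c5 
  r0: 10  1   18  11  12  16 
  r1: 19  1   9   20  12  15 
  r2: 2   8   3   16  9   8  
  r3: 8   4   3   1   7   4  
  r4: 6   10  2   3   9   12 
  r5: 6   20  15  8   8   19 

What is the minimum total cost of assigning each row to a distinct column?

Minimum assignment cost: 27

optimal assignment: row0→col1 (cost 1), row1→col2 (cost 9), row2→col0 (cost 2), row3→col5 (cost 4), row4→col3 (cost 3), row5→col4 (cost 8)
total = 1 + 9 + 2 + 4 + 3 + 8 = 27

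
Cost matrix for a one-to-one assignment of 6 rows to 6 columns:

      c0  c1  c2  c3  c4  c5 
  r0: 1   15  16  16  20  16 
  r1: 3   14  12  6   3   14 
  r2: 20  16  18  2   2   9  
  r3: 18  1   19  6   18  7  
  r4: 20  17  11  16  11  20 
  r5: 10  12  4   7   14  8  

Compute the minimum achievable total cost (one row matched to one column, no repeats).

optimal assignment: row0→col0 (cost 1), row1→col4 (cost 3), row2→col3 (cost 2), row3→col1 (cost 1), row4→col2 (cost 11), row5→col5 (cost 8)
total = 1 + 3 + 2 + 1 + 11 + 8 = 26

Minimum assignment cost: 26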